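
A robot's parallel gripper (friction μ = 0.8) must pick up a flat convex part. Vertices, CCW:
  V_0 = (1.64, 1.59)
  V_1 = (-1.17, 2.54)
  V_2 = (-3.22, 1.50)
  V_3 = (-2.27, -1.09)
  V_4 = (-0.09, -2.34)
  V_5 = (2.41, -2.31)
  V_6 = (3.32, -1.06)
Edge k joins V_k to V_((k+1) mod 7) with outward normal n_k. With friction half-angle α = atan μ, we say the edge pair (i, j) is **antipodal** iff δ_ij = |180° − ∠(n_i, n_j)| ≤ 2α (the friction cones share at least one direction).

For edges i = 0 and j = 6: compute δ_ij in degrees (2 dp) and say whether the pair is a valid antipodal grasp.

α = atan 0.8 = 38.66°;  2α = 77.32°
edge 0: e_0 = (-2.81, +0.95);  n_0 = (+0.3203, +0.9473)
edge 6: e_6 = (-1.68, +2.65);  n_6 = (+0.8446, +0.5354)
∠(n_0, n_6) = 38.95°
δ = |180° − 38.95°| = 141.05°
141.05° > 2α = 77.32°  →  invalid

δ = 141.05°, invalid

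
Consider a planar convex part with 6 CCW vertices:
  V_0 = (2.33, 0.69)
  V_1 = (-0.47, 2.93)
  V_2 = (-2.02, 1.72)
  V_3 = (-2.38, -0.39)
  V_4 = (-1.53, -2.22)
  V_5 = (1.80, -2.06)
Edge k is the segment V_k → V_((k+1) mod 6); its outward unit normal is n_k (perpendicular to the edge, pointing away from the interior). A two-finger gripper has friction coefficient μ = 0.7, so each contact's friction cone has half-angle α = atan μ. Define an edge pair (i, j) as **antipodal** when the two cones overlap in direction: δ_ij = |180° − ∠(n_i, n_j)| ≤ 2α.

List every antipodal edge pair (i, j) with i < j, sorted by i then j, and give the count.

α = atan 0.7 = 34.99°;  2α = 69.98°
n_0 = (+0.6247, +0.7809)
n_1 = (-0.6153, +0.7883)
n_2 = (-0.9858, +0.1682)
n_3 = (-0.9069, -0.4213)
n_4 = (+0.0480, -0.9988)
n_5 = (+0.9819, -0.1892)
  (0,1): δ = 103.36°  ·
  (0,2): δ = 61.02°  ✓
  (0,3): δ = 26.43°  ✓
  (0,4): δ = 41.41°  ✓
  (0,5): δ = 117.75°  ·
  (1,2): δ = 137.66°  ·
  (1,3): δ = 103.06°  ·
  (1,4): δ = 35.23°  ✓
  (1,5): δ = 41.11°  ✓
  (2,3): δ = 145.40°  ·
  (2,4): δ = 77.57°  ·
  (2,5): δ = 1.23°  ✓
  (3,4): δ = 112.16°  ·
  (3,5): δ = 35.82°  ✓
  (4,5): δ = 103.66°  ·
antipodal pairs: 7

count = 7; pairs: (0,2), (0,3), (0,4), (1,4), (1,5), (2,5), (3,5)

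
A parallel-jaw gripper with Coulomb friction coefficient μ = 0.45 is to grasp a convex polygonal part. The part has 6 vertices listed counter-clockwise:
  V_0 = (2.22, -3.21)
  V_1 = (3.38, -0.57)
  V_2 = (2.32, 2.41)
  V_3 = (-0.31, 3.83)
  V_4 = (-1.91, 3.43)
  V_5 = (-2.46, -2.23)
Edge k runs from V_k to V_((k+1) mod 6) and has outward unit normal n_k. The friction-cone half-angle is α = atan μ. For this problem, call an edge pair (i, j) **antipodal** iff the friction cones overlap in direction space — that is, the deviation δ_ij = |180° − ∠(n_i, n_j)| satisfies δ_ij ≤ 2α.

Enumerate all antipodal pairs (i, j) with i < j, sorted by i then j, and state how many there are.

count = 4; pairs: (0,4), (1,4), (2,5), (3,5)

α = atan 0.45 = 24.23°;  2α = 48.46°
n_0 = (+0.9155, -0.4023)
n_1 = (+0.9422, +0.3351)
n_2 = (+0.4751, +0.8799)
n_3 = (-0.2425, +0.9701)
n_4 = (-0.9953, +0.0967)
n_5 = (-0.2050, -0.9788)
  (0,1): δ = 136.70°  ·
  (0,2): δ = 94.65°  ·
  (0,3): δ = 52.24°  ·
  (0,4): δ = 18.17°  ✓
  (0,5): δ = 101.89°  ·
  (1,2): δ = 137.95°  ·
  (1,3): δ = 95.54°  ·
  (1,4): δ = 25.13°  ✓
  (1,5): δ = 58.59°  ·
  (2,3): δ = 137.60°  ·
  (2,4): δ = 67.18°  ·
  (2,5): δ = 16.54°  ✓
  (3,4): δ = 109.59°  ·
  (3,5): δ = 25.86°  ✓
  (4,5): δ = 96.28°  ·
antipodal pairs: 4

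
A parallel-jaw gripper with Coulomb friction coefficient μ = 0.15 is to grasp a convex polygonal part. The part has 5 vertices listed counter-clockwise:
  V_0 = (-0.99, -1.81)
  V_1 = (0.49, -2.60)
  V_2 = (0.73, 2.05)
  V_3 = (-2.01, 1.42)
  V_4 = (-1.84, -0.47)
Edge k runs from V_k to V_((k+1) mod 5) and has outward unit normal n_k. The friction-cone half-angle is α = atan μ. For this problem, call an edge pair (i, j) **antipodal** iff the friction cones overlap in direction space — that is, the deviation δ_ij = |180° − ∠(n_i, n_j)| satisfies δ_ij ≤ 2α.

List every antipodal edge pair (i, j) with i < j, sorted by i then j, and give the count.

count = 1; pairs: (1,3)

α = atan 0.15 = 8.53°;  2α = 17.06°
n_0 = (-0.4709, -0.8822)
n_1 = (+0.9987, -0.0515)
n_2 = (-0.2241, +0.9746)
n_3 = (-0.9960, -0.0896)
n_4 = (-0.8444, -0.5357)
  (0,1): δ = 64.86°  ·
  (0,2): δ = 41.04°  ·
  (0,3): δ = 123.23°  ·
  (0,4): δ = 150.48°  ·
  (1,2): δ = 74.10°  ·
  (1,3): δ = 8.09°  ✓
  (1,4): δ = 35.34°  ·
  (2,3): δ = 97.81°  ·
  (2,4): δ = 70.56°  ·
  (3,4): δ = 152.75°  ·
antipodal pairs: 1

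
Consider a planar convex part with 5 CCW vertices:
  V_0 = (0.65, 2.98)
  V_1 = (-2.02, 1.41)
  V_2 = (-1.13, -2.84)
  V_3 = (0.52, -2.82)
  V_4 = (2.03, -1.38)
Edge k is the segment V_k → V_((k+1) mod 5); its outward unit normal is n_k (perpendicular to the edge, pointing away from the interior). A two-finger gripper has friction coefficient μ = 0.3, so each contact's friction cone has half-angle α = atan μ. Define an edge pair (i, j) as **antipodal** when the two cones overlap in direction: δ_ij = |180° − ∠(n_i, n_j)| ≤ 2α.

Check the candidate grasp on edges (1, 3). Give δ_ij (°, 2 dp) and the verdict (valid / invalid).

δ = 58.19°, invalid

α = atan 0.3 = 16.70°;  2α = 33.40°
edge 1: e_1 = (+0.89, -4.25);  n_1 = (-0.9788, -0.2050)
edge 3: e_3 = (+1.51, +1.44);  n_3 = (+0.6901, -0.7237)
∠(n_1, n_3) = 121.81°
δ = |180° − 121.81°| = 58.19°
58.19° > 2α = 33.40°  →  invalid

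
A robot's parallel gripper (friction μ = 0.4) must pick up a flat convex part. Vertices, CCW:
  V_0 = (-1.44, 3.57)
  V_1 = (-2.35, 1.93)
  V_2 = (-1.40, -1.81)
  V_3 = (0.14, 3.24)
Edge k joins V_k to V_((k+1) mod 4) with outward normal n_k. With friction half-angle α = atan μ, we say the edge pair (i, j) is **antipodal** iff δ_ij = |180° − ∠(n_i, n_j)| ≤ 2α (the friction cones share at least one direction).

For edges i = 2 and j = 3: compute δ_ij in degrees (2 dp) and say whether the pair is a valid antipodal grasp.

δ = 84.84°, invalid

α = atan 0.4 = 21.80°;  2α = 43.60°
edge 2: e_2 = (+1.54, +5.05);  n_2 = (+0.9565, -0.2917)
edge 3: e_3 = (-1.58, +0.33);  n_3 = (+0.2044, +0.9789)
∠(n_2, n_3) = 95.16°
δ = |180° − 95.16°| = 84.84°
84.84° > 2α = 43.60°  →  invalid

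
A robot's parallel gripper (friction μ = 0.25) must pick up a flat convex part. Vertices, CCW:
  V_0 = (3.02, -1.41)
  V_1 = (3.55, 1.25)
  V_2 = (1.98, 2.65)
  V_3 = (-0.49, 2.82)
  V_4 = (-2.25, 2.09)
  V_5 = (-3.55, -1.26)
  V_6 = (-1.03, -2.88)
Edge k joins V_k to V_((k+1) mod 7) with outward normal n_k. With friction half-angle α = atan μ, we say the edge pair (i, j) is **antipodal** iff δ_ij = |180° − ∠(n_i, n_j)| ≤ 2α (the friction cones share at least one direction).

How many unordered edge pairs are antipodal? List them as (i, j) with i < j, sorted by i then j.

α = atan 0.25 = 14.04°;  2α = 28.07°
n_0 = (+0.9807, -0.1954)
n_1 = (+0.6655, +0.7464)
n_2 = (+0.0687, +0.9976)
n_3 = (-0.3831, +0.9237)
n_4 = (-0.9323, +0.3618)
n_5 = (-0.5408, -0.8412)
n_6 = (+0.3412, -0.9400)
  (0,1): δ = 120.46°  ·
  (0,2): δ = 82.67°  ·
  (0,3): δ = 56.20°  ·
  (0,4): δ = 9.94°  ✓
  (0,5): δ = 68.53°  ·
  (0,6): δ = 121.22°  ·
  (1,2): δ = 142.21°  ·
  (1,3): δ = 115.75°  ·
  (1,4): δ = 69.49°  ·
  (1,5): δ = 8.99°  ✓
  (1,6): δ = 61.67°  ·
  (2,3): δ = 153.54°  ·
  (2,4): δ = 107.27°  ·
  (2,5): δ = 28.80°  ·
  (2,6): δ = 23.89°  ✓
  (3,4): δ = 133.74°  ·
  (3,5): δ = 55.26°  ·
  (3,6): δ = 2.58°  ✓
  (4,5): δ = 101.53°  ·
  (4,6): δ = 48.84°  ·
  (5,6): δ = 127.32°  ·
antipodal pairs: 4

count = 4; pairs: (0,4), (1,5), (2,6), (3,6)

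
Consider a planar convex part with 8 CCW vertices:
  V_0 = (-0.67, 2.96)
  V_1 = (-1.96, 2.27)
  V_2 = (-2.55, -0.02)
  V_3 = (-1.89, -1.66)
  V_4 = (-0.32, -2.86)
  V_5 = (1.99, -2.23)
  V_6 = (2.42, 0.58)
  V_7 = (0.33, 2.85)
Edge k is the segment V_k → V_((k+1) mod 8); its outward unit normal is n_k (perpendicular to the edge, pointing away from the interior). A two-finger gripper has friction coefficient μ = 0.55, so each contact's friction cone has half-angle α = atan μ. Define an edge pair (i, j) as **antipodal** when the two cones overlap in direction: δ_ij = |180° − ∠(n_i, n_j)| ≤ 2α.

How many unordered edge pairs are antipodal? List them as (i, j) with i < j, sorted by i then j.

α = atan 0.55 = 28.81°;  2α = 57.62°
n_0 = (-0.4717, +0.8818)
n_1 = (-0.9684, +0.2495)
n_2 = (-0.9277, -0.3733)
n_3 = (-0.6073, -0.7945)
n_4 = (+0.2631, -0.9648)
n_5 = (+0.9885, -0.1513)
n_6 = (+0.7357, +0.6773)
n_7 = (+0.1093, +0.9940)
  (0,1): δ = 132.59°  ·
  (0,2): δ = 96.22°  ·
  (0,3): δ = 65.53°  ·
  (0,4): δ = 12.89°  ✓
  (0,5): δ = 53.16°  ✓
  (0,6): δ = 104.49°  ·
  (0,7): δ = 145.58°  ·
  (1,2): δ = 143.63°  ·
  (1,3): δ = 112.94°  ·
  (1,4): δ = 60.30°  ·
  (1,5): δ = 5.75°  ✓
  (1,6): δ = 57.08°  ✓
  (1,7): δ = 98.17°  ·
  (2,3): δ = 149.31°  ·
  (2,4): δ = 96.67°  ·
  (2,5): δ = 30.62°  ✓
  (2,6): δ = 20.71°  ✓
  (2,7): δ = 61.80°  ·
  (3,4): δ = 127.35°  ·
  (3,5): δ = 61.31°  ·
  (3,6): δ = 9.97°  ✓
  (3,7): δ = 31.11°  ✓
  (4,5): δ = 113.96°  ·
  (4,6): δ = 62.62°  ·
  (4,7): δ = 21.53°  ✓
  (5,6): δ = 128.66°  ·
  (5,7): δ = 87.58°  ·
  (6,7): δ = 138.91°  ·
antipodal pairs: 9

count = 9; pairs: (0,4), (0,5), (1,5), (1,6), (2,5), (2,6), (3,6), (3,7), (4,7)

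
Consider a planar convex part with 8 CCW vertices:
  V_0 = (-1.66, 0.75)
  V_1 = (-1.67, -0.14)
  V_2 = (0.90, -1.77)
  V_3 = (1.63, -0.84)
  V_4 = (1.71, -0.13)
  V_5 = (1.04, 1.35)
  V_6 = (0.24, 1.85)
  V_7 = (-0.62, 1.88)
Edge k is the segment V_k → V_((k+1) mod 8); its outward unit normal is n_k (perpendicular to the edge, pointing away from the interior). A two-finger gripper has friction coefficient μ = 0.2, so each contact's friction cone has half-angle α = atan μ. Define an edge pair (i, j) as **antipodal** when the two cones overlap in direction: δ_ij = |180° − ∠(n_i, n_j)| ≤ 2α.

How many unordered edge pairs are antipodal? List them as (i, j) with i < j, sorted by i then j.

α = atan 0.2 = 11.31°;  2α = 22.62°
n_0 = (-0.9999, +0.0112)
n_1 = (-0.5356, -0.8445)
n_2 = (+0.7866, -0.6174)
n_3 = (+0.9937, -0.1120)
n_4 = (+0.9110, +0.4124)
n_5 = (+0.5300, +0.8480)
n_6 = (+0.0349, +0.9994)
n_7 = (-0.7358, +0.6772)
  (0,1): δ = 121.74°  ·
  (0,2): δ = 37.49°  ·
  (0,3): δ = 5.79°  ✓
  (0,4): δ = 25.00°  ·
  (0,5): δ = 58.64°  ·
  (0,6): δ = 88.65°  ·
  (0,7): δ = 138.02°  ·
  (1,2): δ = 95.75°  ·
  (1,3): δ = 64.04°  ·
  (1,4): δ = 33.26°  ·
  (1,5): δ = 0.38°  ✓
  (1,6): δ = 30.39°  ·
  (1,7): δ = 79.76°  ·
  (2,3): δ = 148.30°  ·
  (2,4): δ = 117.51°  ·
  (2,5): δ = 83.88°  ·
  (2,6): δ = 53.87°  ·
  (2,7): δ = 4.50°  ✓
  (3,4): δ = 149.21°  ·
  (3,5): δ = 115.58°  ·
  (3,6): δ = 85.57°  ·
  (3,7): δ = 36.20°  ·
  (4,5): δ = 146.36°  ·
  (4,6): δ = 116.35°  ·
  (4,7): δ = 66.98°  ·
  (5,6): δ = 149.99°  ·
  (5,7): δ = 100.62°  ·
  (6,7): δ = 130.63°  ·
antipodal pairs: 3

count = 3; pairs: (0,3), (1,5), (2,7)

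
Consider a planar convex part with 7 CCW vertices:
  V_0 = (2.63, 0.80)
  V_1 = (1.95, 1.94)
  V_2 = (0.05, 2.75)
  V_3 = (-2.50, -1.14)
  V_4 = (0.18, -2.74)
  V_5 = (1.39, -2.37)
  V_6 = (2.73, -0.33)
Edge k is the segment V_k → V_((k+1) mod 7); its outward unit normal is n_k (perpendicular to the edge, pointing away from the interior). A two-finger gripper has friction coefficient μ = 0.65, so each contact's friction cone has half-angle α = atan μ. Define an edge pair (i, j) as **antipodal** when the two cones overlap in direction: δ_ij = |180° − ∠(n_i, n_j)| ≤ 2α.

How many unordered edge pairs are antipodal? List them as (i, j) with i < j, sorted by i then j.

α = atan 0.65 = 33.02°;  2α = 66.05°
n_0 = (+0.8588, +0.5123)
n_1 = (+0.3922, +0.9199)
n_2 = (-0.8363, +0.5482)
n_3 = (-0.5126, -0.8586)
n_4 = (+0.2924, -0.9563)
n_5 = (+0.8358, -0.5490)
n_6 = (+0.9961, +0.0882)
  (0,1): δ = 143.91°  ·
  (0,2): δ = 64.06°  ✓
  (0,3): δ = 28.35°  ✓
  (0,4): δ = 76.19°  ·
  (0,5): δ = 115.88°  ·
  (0,6): δ = 154.24°  ·
  (1,2): δ = 100.16°  ·
  (1,3): δ = 7.75°  ✓
  (1,4): δ = 40.09°  ✓
  (1,5): δ = 79.79°  ·
  (1,6): δ = 118.15°  ·
  (2,3): δ = 87.59°  ·
  (2,4): δ = 39.75°  ✓
  (2,5): δ = 0.05°  ✓
  (2,6): δ = 38.30°  ✓
  (3,4): δ = 132.16°  ·
  (3,5): δ = 92.46°  ·
  (3,6): δ = 54.10°  ✓
  (4,5): δ = 140.30°  ·
  (4,6): δ = 101.95°  ·
  (5,6): δ = 141.64°  ·
antipodal pairs: 8

count = 8; pairs: (0,2), (0,3), (1,3), (1,4), (2,4), (2,5), (2,6), (3,6)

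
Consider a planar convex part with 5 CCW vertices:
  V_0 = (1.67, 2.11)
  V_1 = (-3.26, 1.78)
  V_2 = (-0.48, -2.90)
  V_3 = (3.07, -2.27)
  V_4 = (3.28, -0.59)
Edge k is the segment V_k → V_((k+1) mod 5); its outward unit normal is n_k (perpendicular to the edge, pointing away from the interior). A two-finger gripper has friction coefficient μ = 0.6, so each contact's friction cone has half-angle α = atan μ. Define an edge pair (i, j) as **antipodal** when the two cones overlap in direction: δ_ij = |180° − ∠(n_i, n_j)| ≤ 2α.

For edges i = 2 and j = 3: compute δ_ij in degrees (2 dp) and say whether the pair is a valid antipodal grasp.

α = atan 0.6 = 30.96°;  2α = 61.93°
edge 2: e_2 = (+3.55, +0.63);  n_2 = (+0.1747, -0.9846)
edge 3: e_3 = (+0.21, +1.68);  n_3 = (+0.9923, -0.1240)
∠(n_2, n_3) = 72.81°
δ = |180° − 72.81°| = 107.19°
107.19° > 2α = 61.93°  →  invalid

δ = 107.19°, invalid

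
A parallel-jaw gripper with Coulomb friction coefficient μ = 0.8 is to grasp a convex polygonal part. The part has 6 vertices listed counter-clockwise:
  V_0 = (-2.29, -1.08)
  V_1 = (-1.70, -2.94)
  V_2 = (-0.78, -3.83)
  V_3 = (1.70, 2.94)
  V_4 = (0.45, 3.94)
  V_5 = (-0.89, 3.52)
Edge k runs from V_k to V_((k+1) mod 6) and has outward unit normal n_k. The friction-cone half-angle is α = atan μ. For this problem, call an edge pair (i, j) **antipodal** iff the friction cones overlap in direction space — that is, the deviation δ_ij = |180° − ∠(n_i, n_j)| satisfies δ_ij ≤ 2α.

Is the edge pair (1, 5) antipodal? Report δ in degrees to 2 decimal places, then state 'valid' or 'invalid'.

δ = 117.12°, invalid

α = atan 0.8 = 38.66°;  2α = 77.32°
edge 1: e_1 = (+0.92, -0.89);  n_1 = (-0.6953, -0.7187)
edge 5: e_5 = (-1.40, -4.60);  n_5 = (-0.9567, +0.2912)
∠(n_1, n_5) = 62.88°
δ = |180° − 62.88°| = 117.12°
117.12° > 2α = 77.32°  →  invalid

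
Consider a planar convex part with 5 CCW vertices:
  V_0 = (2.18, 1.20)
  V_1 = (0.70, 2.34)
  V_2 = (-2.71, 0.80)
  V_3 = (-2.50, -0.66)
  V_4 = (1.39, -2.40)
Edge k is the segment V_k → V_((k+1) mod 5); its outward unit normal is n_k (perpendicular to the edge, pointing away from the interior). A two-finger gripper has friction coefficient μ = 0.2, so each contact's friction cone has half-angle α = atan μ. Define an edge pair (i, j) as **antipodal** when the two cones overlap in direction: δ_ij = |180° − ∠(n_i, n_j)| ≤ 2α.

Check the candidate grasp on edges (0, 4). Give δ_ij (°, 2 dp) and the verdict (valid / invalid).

α = atan 0.2 = 11.31°;  2α = 22.62°
edge 0: e_0 = (-1.48, +1.14);  n_0 = (+0.6102, +0.7922)
edge 4: e_4 = (+0.79, +3.60);  n_4 = (+0.9768, -0.2143)
∠(n_0, n_4) = 64.77°
δ = |180° − 64.77°| = 115.23°
115.23° > 2α = 22.62°  →  invalid

δ = 115.23°, invalid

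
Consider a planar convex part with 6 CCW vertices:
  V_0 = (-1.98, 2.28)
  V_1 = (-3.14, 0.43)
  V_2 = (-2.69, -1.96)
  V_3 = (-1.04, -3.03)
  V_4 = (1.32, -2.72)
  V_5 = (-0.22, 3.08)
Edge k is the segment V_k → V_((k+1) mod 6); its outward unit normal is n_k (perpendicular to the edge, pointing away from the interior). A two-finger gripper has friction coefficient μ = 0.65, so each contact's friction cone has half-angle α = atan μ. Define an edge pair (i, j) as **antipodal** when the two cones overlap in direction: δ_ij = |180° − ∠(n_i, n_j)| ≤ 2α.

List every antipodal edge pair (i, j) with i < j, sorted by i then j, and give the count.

α = atan 0.65 = 33.02°;  2α = 66.05°
n_0 = (-0.8472, +0.5312)
n_1 = (-0.9827, -0.1850)
n_2 = (-0.5441, -0.8390)
n_3 = (+0.1302, -0.9915)
n_4 = (+0.9665, +0.2566)
n_5 = (-0.4138, +0.9104)
  (0,1): δ = 137.25°  ·
  (0,2): δ = 90.87°  ·
  (0,3): δ = 50.43°  ✓
  (0,4): δ = 46.96°  ✓
  (0,5): δ = 146.53°  ·
  (1,2): δ = 133.63°  ·
  (1,3): δ = 93.18°  ·
  (1,4): δ = 4.21°  ✓
  (1,5): δ = 103.78°  ·
  (2,3): δ = 139.55°  ·
  (2,4): δ = 42.17°  ✓
  (2,5): δ = 57.41°  ✓
  (3,4): δ = 82.61°  ·
  (3,5): δ = 16.96°  ✓
  (4,5): δ = 80.43°  ·
antipodal pairs: 6

count = 6; pairs: (0,3), (0,4), (1,4), (2,4), (2,5), (3,5)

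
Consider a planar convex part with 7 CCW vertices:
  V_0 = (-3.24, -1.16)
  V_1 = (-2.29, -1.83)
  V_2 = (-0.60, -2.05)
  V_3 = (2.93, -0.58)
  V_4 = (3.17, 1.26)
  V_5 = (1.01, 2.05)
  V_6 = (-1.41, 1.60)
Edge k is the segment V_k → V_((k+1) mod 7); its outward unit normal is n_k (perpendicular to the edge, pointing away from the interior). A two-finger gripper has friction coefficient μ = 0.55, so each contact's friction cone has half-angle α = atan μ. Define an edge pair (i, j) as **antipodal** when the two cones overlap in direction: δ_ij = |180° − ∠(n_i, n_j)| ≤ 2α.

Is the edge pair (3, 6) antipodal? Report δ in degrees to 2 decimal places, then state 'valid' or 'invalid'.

δ = 26.11°, valid

α = atan 0.55 = 28.81°;  2α = 57.62°
edge 3: e_3 = (+0.24, +1.84);  n_3 = (+0.9916, -0.1293)
edge 6: e_6 = (-1.83, -2.76);  n_6 = (-0.8334, +0.5526)
∠(n_3, n_6) = 153.89°
δ = |180° − 153.89°| = 26.11°
26.11° ≤ 2α = 57.62°  →  valid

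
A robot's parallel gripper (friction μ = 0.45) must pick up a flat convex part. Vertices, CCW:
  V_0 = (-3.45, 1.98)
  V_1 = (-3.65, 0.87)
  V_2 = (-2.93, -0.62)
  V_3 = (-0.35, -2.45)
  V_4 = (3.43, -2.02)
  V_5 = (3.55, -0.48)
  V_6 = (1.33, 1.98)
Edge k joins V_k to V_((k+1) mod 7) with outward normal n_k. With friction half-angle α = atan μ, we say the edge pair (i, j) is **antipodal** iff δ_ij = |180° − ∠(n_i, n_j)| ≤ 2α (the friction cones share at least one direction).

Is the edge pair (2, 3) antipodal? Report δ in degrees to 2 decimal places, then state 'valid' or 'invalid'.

δ = 138.16°, invalid

α = atan 0.45 = 24.23°;  2α = 48.46°
edge 2: e_2 = (+2.58, -1.83);  n_2 = (-0.5785, -0.8157)
edge 3: e_3 = (+3.78, +0.43);  n_3 = (+0.1130, -0.9936)
∠(n_2, n_3) = 41.84°
δ = |180° − 41.84°| = 138.16°
138.16° > 2α = 48.46°  →  invalid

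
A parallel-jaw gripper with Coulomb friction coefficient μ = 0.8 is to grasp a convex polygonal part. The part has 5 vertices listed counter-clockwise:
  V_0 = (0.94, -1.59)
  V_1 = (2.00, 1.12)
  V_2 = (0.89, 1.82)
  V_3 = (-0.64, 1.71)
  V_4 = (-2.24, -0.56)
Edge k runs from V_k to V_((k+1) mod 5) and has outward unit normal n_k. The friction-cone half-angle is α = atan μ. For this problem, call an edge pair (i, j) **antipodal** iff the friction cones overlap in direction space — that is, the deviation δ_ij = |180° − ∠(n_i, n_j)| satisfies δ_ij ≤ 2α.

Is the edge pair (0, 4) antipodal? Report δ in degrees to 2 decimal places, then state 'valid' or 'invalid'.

δ = 93.42°, invalid

α = atan 0.8 = 38.66°;  2α = 77.32°
edge 0: e_0 = (+1.06, +2.71);  n_0 = (+0.9313, -0.3643)
edge 4: e_4 = (+3.18, -1.03);  n_4 = (-0.3081, -0.9513)
∠(n_0, n_4) = 86.58°
δ = |180° − 86.58°| = 93.42°
93.42° > 2α = 77.32°  →  invalid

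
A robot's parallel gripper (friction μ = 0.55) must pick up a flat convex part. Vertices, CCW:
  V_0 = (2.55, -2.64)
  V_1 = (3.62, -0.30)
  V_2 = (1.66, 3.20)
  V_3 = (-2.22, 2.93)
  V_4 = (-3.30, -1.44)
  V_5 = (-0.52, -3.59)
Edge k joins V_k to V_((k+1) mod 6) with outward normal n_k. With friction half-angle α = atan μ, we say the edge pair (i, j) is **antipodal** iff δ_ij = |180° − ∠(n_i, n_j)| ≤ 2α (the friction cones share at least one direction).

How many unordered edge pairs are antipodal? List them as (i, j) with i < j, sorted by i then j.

α = atan 0.55 = 28.81°;  2α = 57.62°
n_0 = (+0.9094, -0.4159)
n_1 = (+0.8725, +0.4886)
n_2 = (-0.0694, +0.9976)
n_3 = (-0.9708, +0.2399)
n_4 = (-0.6118, -0.7910)
n_5 = (+0.2956, -0.9553)
  (0,1): δ = 126.18°  ·
  (0,2): δ = 61.45°  ·
  (0,3): δ = 10.69°  ✓
  (0,4): δ = 76.86°  ·
  (0,5): δ = 131.77°  ·
  (1,2): δ = 115.27°  ·
  (1,3): δ = 43.13°  ✓
  (1,4): δ = 23.03°  ✓
  (1,5): δ = 77.95°  ·
  (2,3): δ = 107.86°  ·
  (2,4): δ = 41.70°  ✓
  (2,5): δ = 13.21°  ✓
  (3,4): δ = 113.84°  ·
  (3,5): δ = 58.92°  ·
  (4,5): δ = 125.09°  ·
antipodal pairs: 5

count = 5; pairs: (0,3), (1,3), (1,4), (2,4), (2,5)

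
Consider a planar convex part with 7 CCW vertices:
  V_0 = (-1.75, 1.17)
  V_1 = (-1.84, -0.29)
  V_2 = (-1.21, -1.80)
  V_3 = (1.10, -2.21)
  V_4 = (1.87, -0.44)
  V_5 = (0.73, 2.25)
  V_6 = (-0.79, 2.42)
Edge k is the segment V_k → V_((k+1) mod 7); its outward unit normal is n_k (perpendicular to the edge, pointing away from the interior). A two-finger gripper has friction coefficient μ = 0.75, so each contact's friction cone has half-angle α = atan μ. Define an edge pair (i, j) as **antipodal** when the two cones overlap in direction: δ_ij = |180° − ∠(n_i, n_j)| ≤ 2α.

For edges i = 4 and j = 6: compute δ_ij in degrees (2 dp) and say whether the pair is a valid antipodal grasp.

δ = 60.49°, valid

α = atan 0.75 = 36.87°;  2α = 73.74°
edge 4: e_4 = (-1.14, +2.69);  n_4 = (+0.9207, +0.3902)
edge 6: e_6 = (-0.96, -1.25);  n_6 = (-0.7931, +0.6091)
∠(n_4, n_6) = 119.51°
δ = |180° − 119.51°| = 60.49°
60.49° ≤ 2α = 73.74°  →  valid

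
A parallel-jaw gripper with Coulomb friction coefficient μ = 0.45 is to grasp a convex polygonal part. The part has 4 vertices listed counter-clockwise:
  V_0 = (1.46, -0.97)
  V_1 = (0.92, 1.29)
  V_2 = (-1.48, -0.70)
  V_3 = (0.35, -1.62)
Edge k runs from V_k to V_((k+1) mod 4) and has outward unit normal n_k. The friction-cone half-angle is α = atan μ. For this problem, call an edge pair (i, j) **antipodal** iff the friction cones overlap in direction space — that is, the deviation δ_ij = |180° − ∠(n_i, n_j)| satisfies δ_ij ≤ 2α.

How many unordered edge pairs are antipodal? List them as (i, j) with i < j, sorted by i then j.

α = atan 0.45 = 24.23°;  2α = 48.46°
n_0 = (+0.9726, +0.2324)
n_1 = (-0.6383, +0.7698)
n_2 = (-0.4492, -0.8934)
n_3 = (+0.5053, -0.8629)
  (0,1): δ = 63.77°  ·
  (0,2): δ = 49.87°  ·
  (0,3): δ = 106.91°  ·
  (1,2): δ = 66.35°  ·
  (1,3): δ = 9.31°  ✓
  (2,3): δ = 122.96°  ·
antipodal pairs: 1

count = 1; pairs: (1,3)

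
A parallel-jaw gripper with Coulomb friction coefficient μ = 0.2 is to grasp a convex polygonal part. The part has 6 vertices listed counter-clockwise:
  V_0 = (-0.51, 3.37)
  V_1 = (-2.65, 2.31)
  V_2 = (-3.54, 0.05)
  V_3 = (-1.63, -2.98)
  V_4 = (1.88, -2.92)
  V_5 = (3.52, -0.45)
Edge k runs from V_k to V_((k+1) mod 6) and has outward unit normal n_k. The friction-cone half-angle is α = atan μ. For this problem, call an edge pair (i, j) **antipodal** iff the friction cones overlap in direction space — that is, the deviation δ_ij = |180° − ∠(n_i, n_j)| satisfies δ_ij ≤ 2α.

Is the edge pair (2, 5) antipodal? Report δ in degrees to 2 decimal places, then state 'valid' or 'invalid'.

α = atan 0.2 = 11.31°;  2α = 22.62°
edge 2: e_2 = (+1.91, -3.03);  n_2 = (-0.8460, -0.5333)
edge 5: e_5 = (-4.03, +3.82);  n_5 = (+0.6879, +0.7258)
∠(n_2, n_5) = 165.69°
δ = |180° − 165.69°| = 14.31°
14.31° ≤ 2α = 22.62°  →  valid

δ = 14.31°, valid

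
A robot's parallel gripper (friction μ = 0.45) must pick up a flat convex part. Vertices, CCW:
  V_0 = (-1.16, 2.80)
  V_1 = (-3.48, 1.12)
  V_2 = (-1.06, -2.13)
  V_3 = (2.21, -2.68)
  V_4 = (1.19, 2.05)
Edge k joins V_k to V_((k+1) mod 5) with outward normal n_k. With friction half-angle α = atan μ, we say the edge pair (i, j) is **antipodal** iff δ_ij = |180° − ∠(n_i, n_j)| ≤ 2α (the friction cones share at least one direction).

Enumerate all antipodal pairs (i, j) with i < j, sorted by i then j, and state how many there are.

count = 4; pairs: (0,2), (1,3), (1,4), (2,4)

α = atan 0.45 = 24.23°;  2α = 48.46°
n_0 = (-0.5865, +0.8099)
n_1 = (-0.8021, -0.5972)
n_2 = (-0.1659, -0.9861)
n_3 = (+0.9775, +0.2108)
n_4 = (+0.3040, +0.9527)
  (0,1): δ = 89.24°  ·
  (0,2): δ = 45.46°  ✓
  (0,3): δ = 66.26°  ·
  (0,4): δ = 126.39°  ·
  (1,2): δ = 136.22°  ·
  (1,3): δ = 24.50°  ✓
  (1,4): δ = 35.63°  ✓
  (2,3): δ = 68.28°  ·
  (2,4): δ = 8.15°  ✓
  (3,4): δ = 119.87°  ·
antipodal pairs: 4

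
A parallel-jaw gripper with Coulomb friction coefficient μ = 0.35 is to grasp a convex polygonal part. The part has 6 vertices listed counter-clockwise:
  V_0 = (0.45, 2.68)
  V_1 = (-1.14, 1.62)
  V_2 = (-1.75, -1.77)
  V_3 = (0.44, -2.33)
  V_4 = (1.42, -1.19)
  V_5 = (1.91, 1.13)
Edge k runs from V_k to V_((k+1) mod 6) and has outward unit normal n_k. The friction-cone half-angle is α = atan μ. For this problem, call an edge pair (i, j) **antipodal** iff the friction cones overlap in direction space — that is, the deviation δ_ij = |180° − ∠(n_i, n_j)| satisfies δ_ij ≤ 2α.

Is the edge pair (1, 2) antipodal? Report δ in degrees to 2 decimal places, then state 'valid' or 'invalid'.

α = atan 0.35 = 19.29°;  2α = 38.58°
edge 1: e_1 = (-0.61, -3.39);  n_1 = (-0.9842, +0.1771)
edge 2: e_2 = (+2.19, -0.56);  n_2 = (-0.2477, -0.9688)
∠(n_1, n_2) = 85.86°
δ = |180° − 85.86°| = 94.14°
94.14° > 2α = 38.58°  →  invalid

δ = 94.14°, invalid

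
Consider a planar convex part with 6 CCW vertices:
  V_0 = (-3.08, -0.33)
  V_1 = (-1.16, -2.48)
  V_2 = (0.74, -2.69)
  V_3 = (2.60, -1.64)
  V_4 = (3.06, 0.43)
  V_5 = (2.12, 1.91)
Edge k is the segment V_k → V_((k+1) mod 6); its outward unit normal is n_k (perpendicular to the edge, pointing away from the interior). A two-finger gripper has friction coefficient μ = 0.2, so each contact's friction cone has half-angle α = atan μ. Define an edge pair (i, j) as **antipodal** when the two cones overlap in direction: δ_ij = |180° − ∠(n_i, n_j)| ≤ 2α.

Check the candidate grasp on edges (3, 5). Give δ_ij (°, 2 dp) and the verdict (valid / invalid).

δ = 54.17°, invalid

α = atan 0.2 = 11.31°;  2α = 22.62°
edge 3: e_3 = (+0.46, +2.07);  n_3 = (+0.9762, -0.2169)
edge 5: e_5 = (-5.20, -2.24);  n_5 = (-0.3956, +0.9184)
∠(n_3, n_5) = 125.83°
δ = |180° − 125.83°| = 54.17°
54.17° > 2α = 22.62°  →  invalid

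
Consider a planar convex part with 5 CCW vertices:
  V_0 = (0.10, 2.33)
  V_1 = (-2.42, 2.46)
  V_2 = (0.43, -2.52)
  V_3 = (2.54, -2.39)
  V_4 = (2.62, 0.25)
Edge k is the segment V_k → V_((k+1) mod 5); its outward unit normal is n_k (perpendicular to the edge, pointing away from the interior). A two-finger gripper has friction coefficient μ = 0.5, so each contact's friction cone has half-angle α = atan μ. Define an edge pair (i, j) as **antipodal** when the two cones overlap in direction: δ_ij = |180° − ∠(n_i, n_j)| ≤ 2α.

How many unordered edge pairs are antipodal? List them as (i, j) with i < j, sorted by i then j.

α = atan 0.5 = 26.57°;  2α = 53.13°
n_0 = (+0.0515, +0.9987)
n_1 = (-0.8679, -0.4967)
n_2 = (+0.0615, -0.9981)
n_3 = (+0.9995, -0.0303)
n_4 = (+0.6366, +0.7712)
  (0,1): δ = 57.26°  ·
  (0,2): δ = 6.48°  ✓
  (0,3): δ = 91.22°  ·
  (0,4): δ = 143.42°  ·
  (1,2): δ = 116.26°  ·
  (1,3): δ = 31.52°  ✓
  (1,4): δ = 20.68°  ✓
  (2,3): δ = 95.26°  ·
  (2,4): δ = 43.06°  ✓
  (3,4): δ = 127.80°  ·
antipodal pairs: 4

count = 4; pairs: (0,2), (1,3), (1,4), (2,4)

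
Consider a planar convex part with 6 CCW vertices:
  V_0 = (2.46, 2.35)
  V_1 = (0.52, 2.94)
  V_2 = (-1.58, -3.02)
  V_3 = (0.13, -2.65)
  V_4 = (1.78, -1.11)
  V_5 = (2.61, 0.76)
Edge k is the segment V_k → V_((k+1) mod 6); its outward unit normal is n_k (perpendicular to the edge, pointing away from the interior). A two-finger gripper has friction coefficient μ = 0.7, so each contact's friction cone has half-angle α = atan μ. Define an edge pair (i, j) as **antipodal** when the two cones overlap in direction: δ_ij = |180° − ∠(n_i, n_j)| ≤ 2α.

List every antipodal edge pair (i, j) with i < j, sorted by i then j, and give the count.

count = 6; pairs: (0,2), (0,3), (1,2), (1,3), (1,4), (1,5)

α = atan 0.7 = 34.99°;  2α = 69.98°
n_0 = (+0.2910, +0.9567)
n_1 = (-0.9432, +0.3323)
n_2 = (+0.2115, -0.9774)
n_3 = (+0.6823, -0.7311)
n_4 = (+0.9140, -0.4057)
n_5 = (+0.9956, +0.0939)
  (0,1): δ = 92.49°  ·
  (0,2): δ = 29.12°  ✓
  (0,3): δ = 59.94°  ✓
  (0,4): δ = 82.98°  ·
  (0,5): δ = 112.31°  ·
  (1,2): δ = 58.38°  ✓
  (1,3): δ = 27.57°  ✓
  (1,4): δ = 4.52°  ✓
  (1,5): δ = 24.80°  ✓
  (2,3): δ = 149.18°  ·
  (2,4): δ = 126.14°  ·
  (2,5): δ = 96.82°  ·
  (3,4): δ = 156.96°  ·
  (3,5): δ = 127.64°  ·
  (4,5): δ = 150.68°  ·
antipodal pairs: 6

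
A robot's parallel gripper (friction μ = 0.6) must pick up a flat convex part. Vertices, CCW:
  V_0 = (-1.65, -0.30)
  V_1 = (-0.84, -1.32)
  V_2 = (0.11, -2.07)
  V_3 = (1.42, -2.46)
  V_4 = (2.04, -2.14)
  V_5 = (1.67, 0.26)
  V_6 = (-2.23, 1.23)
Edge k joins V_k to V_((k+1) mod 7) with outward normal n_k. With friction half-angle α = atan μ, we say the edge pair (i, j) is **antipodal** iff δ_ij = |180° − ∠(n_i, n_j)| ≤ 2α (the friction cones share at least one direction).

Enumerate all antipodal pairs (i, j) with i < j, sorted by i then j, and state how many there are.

count = 8; pairs: (0,4), (0,5), (1,4), (1,5), (2,5), (3,5), (4,6), (5,6)

α = atan 0.6 = 30.96°;  2α = 61.93°
n_0 = (-0.7831, -0.6219)
n_1 = (-0.6196, -0.7849)
n_2 = (-0.2853, -0.9584)
n_3 = (+0.4586, -0.8886)
n_4 = (+0.9883, +0.1524)
n_5 = (+0.2414, +0.9704)
n_6 = (-0.9351, -0.3545)
  (0,1): δ = 166.74°  ·
  (0,2): δ = 145.03°  ·
  (0,3): δ = 101.15°  ·
  (0,4): δ = 29.69°  ✓
  (0,5): δ = 37.58°  ✓
  (0,6): δ = 162.31°  ·
  (1,2): δ = 158.29°  ·
  (1,3): δ = 114.41°  ·
  (1,4): δ = 42.95°  ✓
  (1,5): δ = 24.32°  ✓
  (1,6): δ = 149.05°  ·
  (2,3): δ = 136.12°  ·
  (2,4): δ = 64.66°  ·
  (2,5): δ = 2.61°  ✓
  (2,6): δ = 127.34°  ·
  (3,4): δ = 108.54°  ·
  (3,5): δ = 41.27°  ✓
  (3,6): δ = 83.46°  ·
  (4,5): δ = 112.73°  ·
  (4,6): δ = 12.00°  ✓
  (5,6): δ = 55.27°  ✓
antipodal pairs: 8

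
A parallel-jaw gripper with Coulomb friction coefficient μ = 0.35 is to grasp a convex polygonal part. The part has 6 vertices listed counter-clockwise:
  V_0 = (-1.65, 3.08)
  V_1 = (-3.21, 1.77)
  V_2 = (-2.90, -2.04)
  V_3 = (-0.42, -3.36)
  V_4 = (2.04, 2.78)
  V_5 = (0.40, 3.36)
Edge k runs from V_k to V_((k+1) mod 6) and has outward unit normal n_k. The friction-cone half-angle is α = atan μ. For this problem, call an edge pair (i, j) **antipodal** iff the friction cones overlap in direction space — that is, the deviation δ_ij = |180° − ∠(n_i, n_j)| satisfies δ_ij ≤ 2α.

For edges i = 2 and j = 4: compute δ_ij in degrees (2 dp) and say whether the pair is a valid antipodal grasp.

α = atan 0.35 = 19.29°;  2α = 38.58°
edge 2: e_2 = (+2.48, -1.32);  n_2 = (-0.4698, -0.8827)
edge 4: e_4 = (-1.64, +0.58);  n_4 = (+0.3334, +0.9428)
∠(n_2, n_4) = 171.45°
δ = |180° − 171.45°| = 8.55°
8.55° ≤ 2α = 38.58°  →  valid

δ = 8.55°, valid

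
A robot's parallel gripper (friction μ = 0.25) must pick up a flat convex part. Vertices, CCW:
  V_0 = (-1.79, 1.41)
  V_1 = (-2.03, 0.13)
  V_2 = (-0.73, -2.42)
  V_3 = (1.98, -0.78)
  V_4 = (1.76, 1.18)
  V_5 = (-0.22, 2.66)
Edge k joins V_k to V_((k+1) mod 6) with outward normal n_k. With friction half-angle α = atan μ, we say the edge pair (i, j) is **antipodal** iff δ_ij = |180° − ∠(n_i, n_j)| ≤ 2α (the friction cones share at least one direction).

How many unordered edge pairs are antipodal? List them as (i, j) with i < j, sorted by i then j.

α = atan 0.25 = 14.04°;  2α = 28.07°
n_0 = (-0.9829, +0.1843)
n_1 = (-0.8909, -0.4542)
n_2 = (+0.5177, -0.8555)
n_3 = (+0.9938, +0.1115)
n_4 = (+0.5987, +0.8010)
n_5 = (-0.6229, +0.7823)
  (0,1): δ = 142.37°  ·
  (0,2): δ = 48.20°  ·
  (0,3): δ = 17.02°  ✓
  (0,4): δ = 63.84°  ·
  (0,5): δ = 139.15°  ·
  (1,2): δ = 85.83°  ·
  (1,3): δ = 20.61°  ✓
  (1,4): δ = 26.21°  ✓
  (1,5): δ = 101.51°  ·
  (2,3): δ = 114.78°  ·
  (2,4): δ = 67.96°  ·
  (2,5): δ = 7.35°  ✓
  (3,4): δ = 133.18°  ·
  (3,5): δ = 57.88°  ·
  (4,5): δ = 104.70°  ·
antipodal pairs: 4

count = 4; pairs: (0,3), (1,3), (1,4), (2,5)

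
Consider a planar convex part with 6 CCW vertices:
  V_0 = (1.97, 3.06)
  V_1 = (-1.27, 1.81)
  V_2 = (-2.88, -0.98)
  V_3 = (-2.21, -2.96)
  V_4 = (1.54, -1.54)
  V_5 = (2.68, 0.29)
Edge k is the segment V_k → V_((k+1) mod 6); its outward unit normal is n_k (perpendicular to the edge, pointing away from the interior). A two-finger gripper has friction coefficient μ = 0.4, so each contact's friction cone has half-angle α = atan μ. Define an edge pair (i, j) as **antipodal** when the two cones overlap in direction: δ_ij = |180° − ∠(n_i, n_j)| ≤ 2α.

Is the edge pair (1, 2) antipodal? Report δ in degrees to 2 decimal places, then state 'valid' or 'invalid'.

α = atan 0.4 = 21.80°;  2α = 43.60°
edge 1: e_1 = (-1.61, -2.79);  n_1 = (-0.8661, +0.4998)
edge 2: e_2 = (+0.67, -1.98);  n_2 = (-0.9472, -0.3205)
∠(n_1, n_2) = 48.68°
δ = |180° − 48.68°| = 131.32°
131.32° > 2α = 43.60°  →  invalid

δ = 131.32°, invalid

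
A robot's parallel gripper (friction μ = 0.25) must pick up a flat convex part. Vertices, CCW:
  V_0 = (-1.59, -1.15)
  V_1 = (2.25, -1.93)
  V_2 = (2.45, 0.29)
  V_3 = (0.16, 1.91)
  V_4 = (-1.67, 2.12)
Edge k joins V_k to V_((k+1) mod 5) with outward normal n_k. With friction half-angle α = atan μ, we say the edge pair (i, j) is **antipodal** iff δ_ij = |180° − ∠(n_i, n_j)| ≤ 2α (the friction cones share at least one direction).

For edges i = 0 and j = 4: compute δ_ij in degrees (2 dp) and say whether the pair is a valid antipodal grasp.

α = atan 0.25 = 14.04°;  2α = 28.07°
edge 0: e_0 = (+3.84, -0.78);  n_0 = (-0.1991, -0.9800)
edge 4: e_4 = (+0.08, -3.27);  n_4 = (-0.9997, -0.0245)
∠(n_0, n_4) = 77.12°
δ = |180° − 77.12°| = 102.88°
102.88° > 2α = 28.07°  →  invalid

δ = 102.88°, invalid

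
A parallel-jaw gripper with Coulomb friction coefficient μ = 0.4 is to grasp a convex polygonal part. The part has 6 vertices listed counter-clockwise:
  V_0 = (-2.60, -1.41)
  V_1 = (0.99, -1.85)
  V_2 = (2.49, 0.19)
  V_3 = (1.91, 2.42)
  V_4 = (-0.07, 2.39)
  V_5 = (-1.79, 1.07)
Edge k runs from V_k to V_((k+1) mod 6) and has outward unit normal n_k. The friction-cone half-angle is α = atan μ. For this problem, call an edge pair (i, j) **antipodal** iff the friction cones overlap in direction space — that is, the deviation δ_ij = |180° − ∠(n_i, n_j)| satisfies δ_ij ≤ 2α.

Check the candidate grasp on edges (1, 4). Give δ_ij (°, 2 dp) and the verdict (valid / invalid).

α = atan 0.4 = 21.80°;  2α = 43.60°
edge 1: e_1 = (+1.50, +2.04);  n_1 = (+0.8057, -0.5924)
edge 4: e_4 = (-1.72, -1.32);  n_4 = (-0.6088, +0.7933)
∠(n_1, n_4) = 163.83°
δ = |180° − 163.83°| = 16.17°
16.17° ≤ 2α = 43.60°  →  valid

δ = 16.17°, valid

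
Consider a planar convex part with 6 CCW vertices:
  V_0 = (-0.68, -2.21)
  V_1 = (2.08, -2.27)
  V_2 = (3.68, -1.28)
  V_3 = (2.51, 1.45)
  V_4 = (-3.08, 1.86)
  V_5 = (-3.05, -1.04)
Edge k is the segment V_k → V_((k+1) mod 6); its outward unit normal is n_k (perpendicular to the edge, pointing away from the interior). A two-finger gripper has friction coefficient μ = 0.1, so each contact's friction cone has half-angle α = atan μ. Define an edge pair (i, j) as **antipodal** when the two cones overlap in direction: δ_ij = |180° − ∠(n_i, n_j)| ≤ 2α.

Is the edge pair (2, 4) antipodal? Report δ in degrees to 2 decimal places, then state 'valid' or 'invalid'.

δ = 22.61°, invalid

α = atan 0.1 = 5.71°;  2α = 11.42°
edge 2: e_2 = (-1.17, +2.73);  n_2 = (+0.9191, +0.3939)
edge 4: e_4 = (+0.03, -2.90);  n_4 = (-0.9999, -0.0103)
∠(n_2, n_4) = 157.39°
δ = |180° − 157.39°| = 22.61°
22.61° > 2α = 11.42°  →  invalid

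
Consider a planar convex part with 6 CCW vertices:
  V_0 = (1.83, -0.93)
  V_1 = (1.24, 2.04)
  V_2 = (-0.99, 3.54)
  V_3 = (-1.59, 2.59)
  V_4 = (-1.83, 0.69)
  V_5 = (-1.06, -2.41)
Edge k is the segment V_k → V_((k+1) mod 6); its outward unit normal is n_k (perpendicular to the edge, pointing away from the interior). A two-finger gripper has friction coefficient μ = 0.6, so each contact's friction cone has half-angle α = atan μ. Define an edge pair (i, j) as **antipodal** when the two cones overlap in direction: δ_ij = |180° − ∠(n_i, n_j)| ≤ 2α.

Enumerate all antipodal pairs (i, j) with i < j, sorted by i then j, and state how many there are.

α = atan 0.6 = 30.96°;  2α = 61.93°
n_0 = (+0.9808, +0.1948)
n_1 = (+0.5581, +0.8298)
n_2 = (-0.8455, +0.5340)
n_3 = (-0.9921, +0.1253)
n_4 = (-0.9705, -0.2411)
n_5 = (+0.4558, -0.8901)
  (0,1): δ = 135.16°  ·
  (0,2): δ = 43.51°  ✓
  (0,3): δ = 18.43°  ✓
  (0,4): δ = 2.71°  ✓
  (0,5): δ = 105.88°  ·
  (1,2): δ = 88.35°  ·
  (1,3): δ = 63.27°  ·
  (1,4): δ = 42.12°  ✓
  (1,5): δ = 61.04°  ✓
  (2,3): δ = 154.92°  ·
  (2,4): δ = 133.78°  ·
  (2,5): δ = 30.61°  ✓
  (3,4): δ = 158.85°  ·
  (3,5): δ = 55.68°  ✓
  (4,5): δ = 76.83°  ·
antipodal pairs: 7

count = 7; pairs: (0,2), (0,3), (0,4), (1,4), (1,5), (2,5), (3,5)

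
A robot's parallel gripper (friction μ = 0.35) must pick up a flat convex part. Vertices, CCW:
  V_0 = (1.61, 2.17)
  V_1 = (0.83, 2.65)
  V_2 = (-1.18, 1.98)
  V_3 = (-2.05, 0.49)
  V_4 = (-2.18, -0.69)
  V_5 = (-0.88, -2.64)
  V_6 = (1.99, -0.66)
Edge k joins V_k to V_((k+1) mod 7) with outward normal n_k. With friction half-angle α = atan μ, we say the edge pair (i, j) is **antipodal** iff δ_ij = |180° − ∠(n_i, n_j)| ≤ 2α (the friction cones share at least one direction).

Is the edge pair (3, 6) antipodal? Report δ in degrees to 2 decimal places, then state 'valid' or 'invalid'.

δ = 13.93°, valid

α = atan 0.35 = 19.29°;  2α = 38.58°
edge 3: e_3 = (-0.13, -1.18);  n_3 = (-0.9940, +0.1095)
edge 6: e_6 = (-0.38, +2.83);  n_6 = (+0.9911, +0.1331)
∠(n_3, n_6) = 166.07°
δ = |180° − 166.07°| = 13.93°
13.93° ≤ 2α = 38.58°  →  valid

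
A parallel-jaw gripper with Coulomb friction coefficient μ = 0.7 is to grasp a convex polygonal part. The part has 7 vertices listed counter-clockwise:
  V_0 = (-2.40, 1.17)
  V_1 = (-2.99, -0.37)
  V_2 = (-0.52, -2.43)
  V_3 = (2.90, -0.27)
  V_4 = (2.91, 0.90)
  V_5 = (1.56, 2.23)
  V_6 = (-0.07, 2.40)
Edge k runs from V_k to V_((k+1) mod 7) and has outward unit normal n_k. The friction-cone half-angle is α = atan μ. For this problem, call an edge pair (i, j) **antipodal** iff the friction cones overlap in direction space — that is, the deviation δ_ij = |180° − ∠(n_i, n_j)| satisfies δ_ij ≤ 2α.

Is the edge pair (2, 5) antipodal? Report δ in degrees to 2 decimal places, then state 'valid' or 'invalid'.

α = atan 0.7 = 34.99°;  2α = 69.98°
edge 2: e_2 = (+3.42, +2.16);  n_2 = (+0.5340, -0.8455)
edge 5: e_5 = (-1.63, +0.17);  n_5 = (+0.1037, +0.9946)
∠(n_2, n_5) = 141.77°
δ = |180° − 141.77°| = 38.23°
38.23° ≤ 2α = 69.98°  →  valid

δ = 38.23°, valid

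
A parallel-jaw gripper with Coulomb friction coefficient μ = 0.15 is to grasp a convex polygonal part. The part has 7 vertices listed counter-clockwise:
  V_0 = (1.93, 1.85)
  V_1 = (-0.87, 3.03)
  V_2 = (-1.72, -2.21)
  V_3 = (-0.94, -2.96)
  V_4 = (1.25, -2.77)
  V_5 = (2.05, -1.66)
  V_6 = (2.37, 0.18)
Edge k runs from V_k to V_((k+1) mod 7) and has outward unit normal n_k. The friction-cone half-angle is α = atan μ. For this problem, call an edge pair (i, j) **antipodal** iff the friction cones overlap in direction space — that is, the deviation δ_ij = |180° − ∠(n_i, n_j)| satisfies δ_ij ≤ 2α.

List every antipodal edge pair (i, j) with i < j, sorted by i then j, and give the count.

α = atan 0.15 = 8.53°;  2α = 17.06°
n_0 = (+0.3884, +0.9215)
n_1 = (-0.9871, +0.1601)
n_2 = (-0.6931, -0.7208)
n_3 = (+0.0864, -0.9963)
n_4 = (+0.8113, -0.5847)
n_5 = (+0.9852, -0.1713)
n_6 = (+0.9670, +0.2548)
  (0,1): δ = 76.36°  ·
  (0,2): δ = 21.02°  ·
  (0,3): δ = 27.81°  ·
  (0,4): δ = 77.07°  ·
  (0,5): δ = 102.99°  ·
  (0,6): δ = 127.61°  ·
  (1,2): δ = 124.66°  ·
  (1,3): δ = 75.83°  ·
  (1,4): δ = 26.57°  ·
  (1,5): δ = 0.65°  ✓
  (1,6): δ = 23.97°  ·
  (2,3): δ = 131.16°  ·
  (2,4): δ = 81.90°  ·
  (2,5): δ = 55.99°  ·
  (2,6): δ = 31.36°  ·
  (3,4): δ = 130.74°  ·
  (3,5): δ = 104.82°  ·
  (3,6): δ = 80.20°  ·
  (4,5): δ = 154.08°  ·
  (4,6): δ = 129.46°  ·
  (5,6): δ = 155.37°  ·
antipodal pairs: 1

count = 1; pairs: (1,5)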